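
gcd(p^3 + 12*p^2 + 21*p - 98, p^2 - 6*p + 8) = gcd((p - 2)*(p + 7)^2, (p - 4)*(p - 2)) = p - 2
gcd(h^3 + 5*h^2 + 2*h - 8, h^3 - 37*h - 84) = h + 4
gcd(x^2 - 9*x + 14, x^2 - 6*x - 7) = x - 7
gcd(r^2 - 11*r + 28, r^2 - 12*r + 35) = r - 7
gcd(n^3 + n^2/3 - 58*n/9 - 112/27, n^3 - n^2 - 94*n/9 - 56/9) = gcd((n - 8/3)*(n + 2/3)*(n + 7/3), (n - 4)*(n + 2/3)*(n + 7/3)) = n^2 + 3*n + 14/9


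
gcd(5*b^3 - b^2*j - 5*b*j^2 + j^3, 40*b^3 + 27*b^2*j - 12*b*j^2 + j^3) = 5*b^2 + 4*b*j - j^2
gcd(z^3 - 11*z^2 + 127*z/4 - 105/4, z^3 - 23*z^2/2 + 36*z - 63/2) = z^2 - 17*z/2 + 21/2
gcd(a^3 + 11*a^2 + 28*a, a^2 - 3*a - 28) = a + 4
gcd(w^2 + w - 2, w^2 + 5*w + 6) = w + 2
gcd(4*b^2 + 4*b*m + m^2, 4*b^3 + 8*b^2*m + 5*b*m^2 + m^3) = 4*b^2 + 4*b*m + m^2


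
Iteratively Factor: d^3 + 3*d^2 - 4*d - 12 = (d + 2)*(d^2 + d - 6) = (d - 2)*(d + 2)*(d + 3)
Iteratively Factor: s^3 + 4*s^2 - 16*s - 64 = (s + 4)*(s^2 - 16) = (s - 4)*(s + 4)*(s + 4)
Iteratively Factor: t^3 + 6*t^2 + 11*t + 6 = (t + 3)*(t^2 + 3*t + 2) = (t + 1)*(t + 3)*(t + 2)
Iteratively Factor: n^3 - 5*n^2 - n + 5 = (n + 1)*(n^2 - 6*n + 5) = (n - 5)*(n + 1)*(n - 1)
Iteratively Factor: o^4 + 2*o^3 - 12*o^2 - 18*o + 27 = (o + 3)*(o^3 - o^2 - 9*o + 9) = (o + 3)^2*(o^2 - 4*o + 3) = (o - 3)*(o + 3)^2*(o - 1)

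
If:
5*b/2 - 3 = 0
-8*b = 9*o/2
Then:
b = 6/5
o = -32/15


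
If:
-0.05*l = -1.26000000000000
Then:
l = 25.20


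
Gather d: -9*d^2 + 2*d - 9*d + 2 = -9*d^2 - 7*d + 2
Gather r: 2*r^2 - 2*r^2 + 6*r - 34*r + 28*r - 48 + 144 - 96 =0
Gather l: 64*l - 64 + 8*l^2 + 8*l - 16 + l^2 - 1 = 9*l^2 + 72*l - 81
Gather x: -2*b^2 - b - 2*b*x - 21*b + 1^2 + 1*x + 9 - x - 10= -2*b^2 - 2*b*x - 22*b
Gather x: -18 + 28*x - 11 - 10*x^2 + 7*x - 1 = -10*x^2 + 35*x - 30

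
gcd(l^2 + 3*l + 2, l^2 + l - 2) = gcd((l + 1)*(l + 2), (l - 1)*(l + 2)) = l + 2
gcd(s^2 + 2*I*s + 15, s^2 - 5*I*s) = 1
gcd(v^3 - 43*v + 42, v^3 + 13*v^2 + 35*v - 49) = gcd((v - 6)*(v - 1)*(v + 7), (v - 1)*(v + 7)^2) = v^2 + 6*v - 7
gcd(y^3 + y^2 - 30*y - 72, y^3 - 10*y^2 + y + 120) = y + 3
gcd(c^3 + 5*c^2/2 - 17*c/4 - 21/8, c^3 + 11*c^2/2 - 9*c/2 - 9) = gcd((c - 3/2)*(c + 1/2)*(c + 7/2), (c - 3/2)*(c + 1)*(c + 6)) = c - 3/2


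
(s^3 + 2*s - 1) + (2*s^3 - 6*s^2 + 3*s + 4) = 3*s^3 - 6*s^2 + 5*s + 3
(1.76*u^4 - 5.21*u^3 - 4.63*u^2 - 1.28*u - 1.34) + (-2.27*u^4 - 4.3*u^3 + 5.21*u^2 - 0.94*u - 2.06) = -0.51*u^4 - 9.51*u^3 + 0.58*u^2 - 2.22*u - 3.4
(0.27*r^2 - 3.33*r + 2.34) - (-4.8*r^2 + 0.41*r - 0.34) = 5.07*r^2 - 3.74*r + 2.68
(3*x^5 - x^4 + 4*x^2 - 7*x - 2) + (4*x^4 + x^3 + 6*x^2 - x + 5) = 3*x^5 + 3*x^4 + x^3 + 10*x^2 - 8*x + 3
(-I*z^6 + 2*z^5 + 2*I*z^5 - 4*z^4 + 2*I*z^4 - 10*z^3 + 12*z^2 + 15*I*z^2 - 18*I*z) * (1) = -I*z^6 + 2*z^5 + 2*I*z^5 - 4*z^4 + 2*I*z^4 - 10*z^3 + 12*z^2 + 15*I*z^2 - 18*I*z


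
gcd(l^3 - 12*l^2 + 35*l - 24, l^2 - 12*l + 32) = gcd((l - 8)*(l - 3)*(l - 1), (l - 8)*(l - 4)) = l - 8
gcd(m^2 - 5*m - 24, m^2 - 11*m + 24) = m - 8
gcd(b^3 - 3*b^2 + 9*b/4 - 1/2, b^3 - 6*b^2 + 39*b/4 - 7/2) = b^2 - 5*b/2 + 1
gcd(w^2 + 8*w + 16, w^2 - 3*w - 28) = w + 4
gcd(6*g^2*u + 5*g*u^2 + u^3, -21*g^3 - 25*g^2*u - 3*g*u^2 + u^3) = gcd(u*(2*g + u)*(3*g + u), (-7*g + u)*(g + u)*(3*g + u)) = 3*g + u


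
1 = 1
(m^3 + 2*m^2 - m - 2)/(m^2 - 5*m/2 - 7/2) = 2*(m^2 + m - 2)/(2*m - 7)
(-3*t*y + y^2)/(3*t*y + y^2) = (-3*t + y)/(3*t + y)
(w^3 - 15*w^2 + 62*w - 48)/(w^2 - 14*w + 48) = w - 1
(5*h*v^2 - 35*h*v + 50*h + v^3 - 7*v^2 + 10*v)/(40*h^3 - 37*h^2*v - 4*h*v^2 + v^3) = (v^2 - 7*v + 10)/(8*h^2 - 9*h*v + v^2)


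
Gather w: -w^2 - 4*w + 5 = -w^2 - 4*w + 5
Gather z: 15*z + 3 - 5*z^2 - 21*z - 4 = -5*z^2 - 6*z - 1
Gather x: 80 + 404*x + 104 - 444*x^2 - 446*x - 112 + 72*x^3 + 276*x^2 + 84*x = 72*x^3 - 168*x^2 + 42*x + 72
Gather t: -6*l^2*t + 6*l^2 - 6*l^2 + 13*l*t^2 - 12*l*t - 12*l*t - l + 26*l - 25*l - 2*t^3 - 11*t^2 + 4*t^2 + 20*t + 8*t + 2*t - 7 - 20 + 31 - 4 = -2*t^3 + t^2*(13*l - 7) + t*(-6*l^2 - 24*l + 30)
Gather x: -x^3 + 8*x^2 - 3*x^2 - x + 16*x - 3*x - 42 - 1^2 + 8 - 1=-x^3 + 5*x^2 + 12*x - 36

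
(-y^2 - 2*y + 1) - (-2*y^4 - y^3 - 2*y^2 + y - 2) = 2*y^4 + y^3 + y^2 - 3*y + 3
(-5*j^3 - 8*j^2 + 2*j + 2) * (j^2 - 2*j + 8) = -5*j^5 + 2*j^4 - 22*j^3 - 66*j^2 + 12*j + 16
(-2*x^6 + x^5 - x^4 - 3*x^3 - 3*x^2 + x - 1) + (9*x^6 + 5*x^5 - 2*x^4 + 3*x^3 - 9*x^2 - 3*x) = 7*x^6 + 6*x^5 - 3*x^4 - 12*x^2 - 2*x - 1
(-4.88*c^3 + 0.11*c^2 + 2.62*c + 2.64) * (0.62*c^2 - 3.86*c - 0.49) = -3.0256*c^5 + 18.905*c^4 + 3.591*c^3 - 8.5303*c^2 - 11.4742*c - 1.2936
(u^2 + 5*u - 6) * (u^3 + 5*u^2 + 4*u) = u^5 + 10*u^4 + 23*u^3 - 10*u^2 - 24*u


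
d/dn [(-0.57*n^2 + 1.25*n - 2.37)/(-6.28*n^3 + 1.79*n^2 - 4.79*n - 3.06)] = (-3.5796*n^4 + 15.7*n^3 - 44.158*n^2 + 11.973*n - 15.1773)/(39.4384*n^6 - 22.4824*n^5 + 63.3665*n^4 + 21.2854*n^3 + 11.9893*n^2 + 29.3148*n + 9.3636)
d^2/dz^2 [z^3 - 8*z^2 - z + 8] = 6*z - 16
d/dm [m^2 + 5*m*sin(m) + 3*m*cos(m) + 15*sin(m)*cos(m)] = -3*m*sin(m) + 5*m*cos(m) + 2*m + 5*sin(m) + 3*cos(m) + 15*cos(2*m)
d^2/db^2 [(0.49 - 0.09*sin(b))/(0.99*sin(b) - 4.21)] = (-0.105138*sin(b)^2 - 0.447102*sin(b) + 0.210276)/(0.970299*sin(b)^3 - 12.378663*sin(b)^2 + 52.640577*sin(b) - 74.618461)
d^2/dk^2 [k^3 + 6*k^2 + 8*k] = 6*k + 12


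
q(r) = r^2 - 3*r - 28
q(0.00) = -28.00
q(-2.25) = -16.19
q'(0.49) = -2.02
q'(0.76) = -1.48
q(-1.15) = -23.23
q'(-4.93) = -12.86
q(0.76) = -29.70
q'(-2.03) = -7.06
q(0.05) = -28.15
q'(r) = 2*r - 3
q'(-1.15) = -5.30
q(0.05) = -28.15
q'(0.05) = -2.90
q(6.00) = -10.00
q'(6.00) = 9.00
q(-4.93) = 11.09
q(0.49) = -29.23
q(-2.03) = -17.79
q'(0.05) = -2.90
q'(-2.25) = -7.50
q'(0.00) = -3.00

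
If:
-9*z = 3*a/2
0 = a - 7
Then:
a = 7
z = -7/6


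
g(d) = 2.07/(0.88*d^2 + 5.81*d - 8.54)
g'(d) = 2.07*(-1.76*d - 5.81)/(0.88*d^2 + 5.81*d - 8.54)^2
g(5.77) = 0.04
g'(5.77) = -0.01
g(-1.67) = -0.13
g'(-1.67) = -0.02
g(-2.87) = -0.12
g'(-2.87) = -0.00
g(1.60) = 0.69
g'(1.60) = -1.97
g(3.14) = 0.11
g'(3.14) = -0.07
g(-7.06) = -0.36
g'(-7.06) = 0.42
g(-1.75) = -0.13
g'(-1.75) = -0.02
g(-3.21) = -0.11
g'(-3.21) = -0.00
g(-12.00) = 0.04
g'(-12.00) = 0.01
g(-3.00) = -0.11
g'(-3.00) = -0.00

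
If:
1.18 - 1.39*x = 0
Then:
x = 0.85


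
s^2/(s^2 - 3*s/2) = 2*s/(2*s - 3)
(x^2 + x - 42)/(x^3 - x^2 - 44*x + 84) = 1/(x - 2)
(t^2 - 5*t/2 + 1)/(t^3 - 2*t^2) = (t - 1/2)/t^2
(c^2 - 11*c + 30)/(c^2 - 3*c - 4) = (-c^2 + 11*c - 30)/(-c^2 + 3*c + 4)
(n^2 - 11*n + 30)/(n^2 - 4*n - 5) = (n - 6)/(n + 1)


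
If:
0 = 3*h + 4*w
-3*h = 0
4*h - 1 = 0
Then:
No Solution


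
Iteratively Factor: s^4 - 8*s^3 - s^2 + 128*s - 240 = (s - 4)*(s^3 - 4*s^2 - 17*s + 60) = (s - 4)*(s - 3)*(s^2 - s - 20) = (s - 5)*(s - 4)*(s - 3)*(s + 4)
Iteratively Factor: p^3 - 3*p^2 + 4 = (p - 2)*(p^2 - p - 2) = (p - 2)*(p + 1)*(p - 2)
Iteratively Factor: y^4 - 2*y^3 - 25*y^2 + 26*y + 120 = (y + 2)*(y^3 - 4*y^2 - 17*y + 60) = (y + 2)*(y + 4)*(y^2 - 8*y + 15) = (y - 5)*(y + 2)*(y + 4)*(y - 3)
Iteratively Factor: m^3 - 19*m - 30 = (m - 5)*(m^2 + 5*m + 6) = (m - 5)*(m + 3)*(m + 2)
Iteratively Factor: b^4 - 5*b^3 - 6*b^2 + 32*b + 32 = (b + 1)*(b^3 - 6*b^2 + 32) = (b - 4)*(b + 1)*(b^2 - 2*b - 8) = (b - 4)*(b + 1)*(b + 2)*(b - 4)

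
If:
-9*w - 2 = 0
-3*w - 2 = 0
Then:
No Solution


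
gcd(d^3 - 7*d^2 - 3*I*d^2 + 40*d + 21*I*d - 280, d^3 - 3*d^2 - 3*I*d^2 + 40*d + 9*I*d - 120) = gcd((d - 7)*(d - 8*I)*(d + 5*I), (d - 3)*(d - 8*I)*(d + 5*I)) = d^2 - 3*I*d + 40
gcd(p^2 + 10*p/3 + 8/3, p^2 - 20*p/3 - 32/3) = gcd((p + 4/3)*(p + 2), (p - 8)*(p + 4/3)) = p + 4/3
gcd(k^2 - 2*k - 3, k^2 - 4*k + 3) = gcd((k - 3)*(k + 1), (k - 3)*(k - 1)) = k - 3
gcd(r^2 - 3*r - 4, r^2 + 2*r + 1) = r + 1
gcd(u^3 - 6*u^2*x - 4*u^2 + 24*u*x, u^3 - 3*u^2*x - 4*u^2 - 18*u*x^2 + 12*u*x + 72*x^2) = -u^2 + 6*u*x + 4*u - 24*x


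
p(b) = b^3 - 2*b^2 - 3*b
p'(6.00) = 81.00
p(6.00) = 126.00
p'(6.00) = 81.00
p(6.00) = 126.00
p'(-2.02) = 17.32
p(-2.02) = -10.34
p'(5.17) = 56.51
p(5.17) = 69.22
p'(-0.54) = 0.03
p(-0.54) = 0.88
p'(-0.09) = -2.62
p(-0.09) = 0.25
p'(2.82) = 9.58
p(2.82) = -1.94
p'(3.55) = 20.61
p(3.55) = 8.88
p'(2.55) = 6.31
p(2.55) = -4.07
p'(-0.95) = 3.51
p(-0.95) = 0.19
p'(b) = 3*b^2 - 4*b - 3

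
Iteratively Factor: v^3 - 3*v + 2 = (v + 2)*(v^2 - 2*v + 1) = (v - 1)*(v + 2)*(v - 1)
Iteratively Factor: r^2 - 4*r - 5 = (r - 5)*(r + 1)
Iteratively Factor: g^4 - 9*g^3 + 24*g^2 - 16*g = (g - 4)*(g^3 - 5*g^2 + 4*g) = (g - 4)^2*(g^2 - g) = g*(g - 4)^2*(g - 1)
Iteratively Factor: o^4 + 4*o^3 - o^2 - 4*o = (o)*(o^3 + 4*o^2 - o - 4) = o*(o - 1)*(o^2 + 5*o + 4) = o*(o - 1)*(o + 4)*(o + 1)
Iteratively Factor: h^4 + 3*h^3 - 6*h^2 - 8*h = (h - 2)*(h^3 + 5*h^2 + 4*h) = h*(h - 2)*(h^2 + 5*h + 4) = h*(h - 2)*(h + 1)*(h + 4)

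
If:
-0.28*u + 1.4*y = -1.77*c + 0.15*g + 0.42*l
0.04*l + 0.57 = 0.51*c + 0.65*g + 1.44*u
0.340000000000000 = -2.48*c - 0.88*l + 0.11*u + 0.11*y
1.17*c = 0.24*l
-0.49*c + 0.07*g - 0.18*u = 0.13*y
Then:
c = -0.05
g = 0.40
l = -0.22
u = 0.22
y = 0.08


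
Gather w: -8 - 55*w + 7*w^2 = 7*w^2 - 55*w - 8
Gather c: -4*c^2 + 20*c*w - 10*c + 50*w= -4*c^2 + c*(20*w - 10) + 50*w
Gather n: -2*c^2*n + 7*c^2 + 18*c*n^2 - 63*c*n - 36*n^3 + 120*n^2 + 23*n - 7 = 7*c^2 - 36*n^3 + n^2*(18*c + 120) + n*(-2*c^2 - 63*c + 23) - 7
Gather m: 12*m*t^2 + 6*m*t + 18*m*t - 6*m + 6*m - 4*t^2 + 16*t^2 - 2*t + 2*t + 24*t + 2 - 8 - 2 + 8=m*(12*t^2 + 24*t) + 12*t^2 + 24*t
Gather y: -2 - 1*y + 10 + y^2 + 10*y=y^2 + 9*y + 8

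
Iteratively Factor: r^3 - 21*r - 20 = (r + 4)*(r^2 - 4*r - 5) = (r - 5)*(r + 4)*(r + 1)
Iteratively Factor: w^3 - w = (w)*(w^2 - 1) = w*(w - 1)*(w + 1)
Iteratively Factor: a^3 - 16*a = (a)*(a^2 - 16) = a*(a - 4)*(a + 4)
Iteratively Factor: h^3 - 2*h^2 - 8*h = (h)*(h^2 - 2*h - 8) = h*(h + 2)*(h - 4)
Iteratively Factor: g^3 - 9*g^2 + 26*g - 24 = (g - 4)*(g^2 - 5*g + 6) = (g - 4)*(g - 3)*(g - 2)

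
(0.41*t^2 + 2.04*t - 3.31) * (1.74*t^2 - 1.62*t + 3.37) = 0.7134*t^4 + 2.8854*t^3 - 7.6825*t^2 + 12.237*t - 11.1547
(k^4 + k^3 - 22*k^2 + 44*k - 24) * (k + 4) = k^5 + 5*k^4 - 18*k^3 - 44*k^2 + 152*k - 96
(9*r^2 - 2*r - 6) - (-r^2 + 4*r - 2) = 10*r^2 - 6*r - 4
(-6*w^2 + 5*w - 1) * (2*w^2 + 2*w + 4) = -12*w^4 - 2*w^3 - 16*w^2 + 18*w - 4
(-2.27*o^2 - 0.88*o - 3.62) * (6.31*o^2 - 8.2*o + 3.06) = -14.3237*o^4 + 13.0612*o^3 - 22.5724*o^2 + 26.9912*o - 11.0772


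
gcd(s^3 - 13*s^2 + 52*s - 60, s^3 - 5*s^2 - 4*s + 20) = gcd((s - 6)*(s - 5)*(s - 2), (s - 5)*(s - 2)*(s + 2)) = s^2 - 7*s + 10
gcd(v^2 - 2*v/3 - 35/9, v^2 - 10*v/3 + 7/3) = v - 7/3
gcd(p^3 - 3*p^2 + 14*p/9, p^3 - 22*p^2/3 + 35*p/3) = p^2 - 7*p/3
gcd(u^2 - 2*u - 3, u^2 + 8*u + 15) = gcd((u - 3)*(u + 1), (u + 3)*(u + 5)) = 1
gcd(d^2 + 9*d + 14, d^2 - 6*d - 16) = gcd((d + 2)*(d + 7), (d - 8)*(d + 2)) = d + 2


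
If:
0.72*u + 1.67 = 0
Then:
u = -2.32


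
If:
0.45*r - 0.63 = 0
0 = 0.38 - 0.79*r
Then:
No Solution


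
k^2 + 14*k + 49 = (k + 7)^2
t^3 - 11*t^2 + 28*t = t*(t - 7)*(t - 4)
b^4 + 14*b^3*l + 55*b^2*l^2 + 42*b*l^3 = b*(b + l)*(b + 6*l)*(b + 7*l)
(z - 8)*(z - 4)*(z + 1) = z^3 - 11*z^2 + 20*z + 32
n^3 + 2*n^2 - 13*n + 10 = (n - 2)*(n - 1)*(n + 5)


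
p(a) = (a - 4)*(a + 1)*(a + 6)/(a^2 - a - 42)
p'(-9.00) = 0.91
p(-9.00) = -6.50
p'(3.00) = -0.50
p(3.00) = 1.00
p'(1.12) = 0.31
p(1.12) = 1.04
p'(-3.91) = 0.80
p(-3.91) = -2.11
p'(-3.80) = 0.79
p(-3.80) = -2.02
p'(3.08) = -0.56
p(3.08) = 0.96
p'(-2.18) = 0.72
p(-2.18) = -0.79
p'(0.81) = 0.37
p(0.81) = 0.93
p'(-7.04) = 0.88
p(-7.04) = -4.75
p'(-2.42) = 0.73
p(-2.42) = -0.97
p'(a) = (1 - 2*a)*(a - 4)*(a + 1)*(a + 6)/(a^2 - a - 42)^2 + (a - 4)*(a + 1)/(a^2 - a - 42) + (a - 4)*(a + 6)/(a^2 - a - 42) + (a + 1)*(a + 6)/(a^2 - a - 42)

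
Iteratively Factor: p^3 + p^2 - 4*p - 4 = (p + 1)*(p^2 - 4) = (p + 1)*(p + 2)*(p - 2)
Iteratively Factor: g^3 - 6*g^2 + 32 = (g + 2)*(g^2 - 8*g + 16) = (g - 4)*(g + 2)*(g - 4)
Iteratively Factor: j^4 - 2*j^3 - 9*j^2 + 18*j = (j - 3)*(j^3 + j^2 - 6*j) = (j - 3)*(j - 2)*(j^2 + 3*j) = (j - 3)*(j - 2)*(j + 3)*(j)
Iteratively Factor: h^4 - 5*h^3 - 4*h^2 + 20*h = (h + 2)*(h^3 - 7*h^2 + 10*h) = (h - 2)*(h + 2)*(h^2 - 5*h) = h*(h - 2)*(h + 2)*(h - 5)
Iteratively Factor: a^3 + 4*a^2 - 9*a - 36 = (a + 3)*(a^2 + a - 12) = (a - 3)*(a + 3)*(a + 4)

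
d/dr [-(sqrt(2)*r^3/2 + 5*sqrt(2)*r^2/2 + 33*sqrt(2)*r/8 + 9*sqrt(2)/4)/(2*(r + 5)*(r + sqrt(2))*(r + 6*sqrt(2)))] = (-56*r^4 - 560*r^3 - 30*sqrt(2)*r^3 - 741*sqrt(2)*r^2 - 938*r^2 - 2220*sqrt(2)*r + 504*r - 1764*sqrt(2) + 1260)/(16*(r^6 + 10*r^5 + 14*sqrt(2)*r^5 + 147*r^4 + 140*sqrt(2)*r^4 + 518*sqrt(2)*r^3 + 1220*r^3 + 1680*sqrt(2)*r^2 + 3194*r^2 + 1440*r + 4200*sqrt(2)*r + 3600))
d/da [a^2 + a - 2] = 2*a + 1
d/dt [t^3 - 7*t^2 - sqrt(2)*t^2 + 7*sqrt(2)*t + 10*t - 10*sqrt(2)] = 3*t^2 - 14*t - 2*sqrt(2)*t + 7*sqrt(2) + 10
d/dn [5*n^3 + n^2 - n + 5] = 15*n^2 + 2*n - 1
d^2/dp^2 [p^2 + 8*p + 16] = 2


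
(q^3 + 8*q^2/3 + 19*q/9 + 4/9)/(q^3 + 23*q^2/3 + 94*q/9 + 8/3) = (q + 1)/(q + 6)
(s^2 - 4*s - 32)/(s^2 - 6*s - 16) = (s + 4)/(s + 2)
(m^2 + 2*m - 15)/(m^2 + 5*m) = (m - 3)/m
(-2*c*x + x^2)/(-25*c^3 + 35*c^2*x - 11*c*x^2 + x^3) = x*(2*c - x)/(25*c^3 - 35*c^2*x + 11*c*x^2 - x^3)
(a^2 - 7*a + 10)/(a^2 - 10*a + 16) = (a - 5)/(a - 8)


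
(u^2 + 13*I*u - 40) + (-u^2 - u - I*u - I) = -u + 12*I*u - 40 - I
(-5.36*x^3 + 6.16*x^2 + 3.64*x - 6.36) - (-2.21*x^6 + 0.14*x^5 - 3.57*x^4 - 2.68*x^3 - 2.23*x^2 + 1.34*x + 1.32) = 2.21*x^6 - 0.14*x^5 + 3.57*x^4 - 2.68*x^3 + 8.39*x^2 + 2.3*x - 7.68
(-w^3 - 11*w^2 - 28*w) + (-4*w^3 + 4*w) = -5*w^3 - 11*w^2 - 24*w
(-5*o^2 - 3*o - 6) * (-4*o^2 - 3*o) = 20*o^4 + 27*o^3 + 33*o^2 + 18*o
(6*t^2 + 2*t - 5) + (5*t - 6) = 6*t^2 + 7*t - 11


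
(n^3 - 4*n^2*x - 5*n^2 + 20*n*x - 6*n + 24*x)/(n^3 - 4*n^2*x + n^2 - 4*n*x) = (n - 6)/n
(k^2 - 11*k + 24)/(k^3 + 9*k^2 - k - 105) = (k - 8)/(k^2 + 12*k + 35)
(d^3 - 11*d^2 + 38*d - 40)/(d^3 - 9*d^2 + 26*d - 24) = (d - 5)/(d - 3)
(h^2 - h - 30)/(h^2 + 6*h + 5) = (h - 6)/(h + 1)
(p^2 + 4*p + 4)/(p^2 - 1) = (p^2 + 4*p + 4)/(p^2 - 1)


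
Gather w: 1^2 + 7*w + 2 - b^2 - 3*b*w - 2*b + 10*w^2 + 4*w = -b^2 - 2*b + 10*w^2 + w*(11 - 3*b) + 3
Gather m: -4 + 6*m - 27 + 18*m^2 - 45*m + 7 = 18*m^2 - 39*m - 24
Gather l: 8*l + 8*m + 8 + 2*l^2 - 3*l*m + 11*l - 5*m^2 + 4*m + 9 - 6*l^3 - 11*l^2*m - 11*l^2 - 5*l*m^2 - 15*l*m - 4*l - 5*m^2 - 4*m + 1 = -6*l^3 + l^2*(-11*m - 9) + l*(-5*m^2 - 18*m + 15) - 10*m^2 + 8*m + 18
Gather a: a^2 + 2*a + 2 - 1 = a^2 + 2*a + 1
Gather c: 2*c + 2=2*c + 2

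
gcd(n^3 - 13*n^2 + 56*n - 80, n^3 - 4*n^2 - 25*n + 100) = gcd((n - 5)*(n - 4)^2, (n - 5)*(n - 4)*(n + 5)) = n^2 - 9*n + 20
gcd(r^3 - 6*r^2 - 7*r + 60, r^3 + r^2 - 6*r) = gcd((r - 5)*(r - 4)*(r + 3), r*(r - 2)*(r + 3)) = r + 3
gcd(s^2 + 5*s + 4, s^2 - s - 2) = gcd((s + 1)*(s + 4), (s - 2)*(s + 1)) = s + 1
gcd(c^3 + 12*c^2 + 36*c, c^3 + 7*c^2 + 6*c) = c^2 + 6*c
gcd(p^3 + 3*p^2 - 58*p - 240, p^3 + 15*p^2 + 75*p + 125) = p + 5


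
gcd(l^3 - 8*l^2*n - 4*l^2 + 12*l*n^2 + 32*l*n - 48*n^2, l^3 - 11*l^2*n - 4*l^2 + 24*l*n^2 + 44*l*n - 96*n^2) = l - 4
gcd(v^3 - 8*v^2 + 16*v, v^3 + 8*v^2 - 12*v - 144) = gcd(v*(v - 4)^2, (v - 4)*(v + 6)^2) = v - 4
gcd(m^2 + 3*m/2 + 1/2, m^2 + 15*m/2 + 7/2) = m + 1/2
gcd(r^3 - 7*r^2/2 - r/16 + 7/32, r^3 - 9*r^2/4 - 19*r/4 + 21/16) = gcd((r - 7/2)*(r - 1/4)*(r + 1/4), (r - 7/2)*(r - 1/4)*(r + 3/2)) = r^2 - 15*r/4 + 7/8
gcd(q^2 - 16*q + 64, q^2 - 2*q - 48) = q - 8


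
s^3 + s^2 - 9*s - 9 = (s - 3)*(s + 1)*(s + 3)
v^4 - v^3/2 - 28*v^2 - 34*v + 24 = (v - 6)*(v - 1/2)*(v + 2)*(v + 4)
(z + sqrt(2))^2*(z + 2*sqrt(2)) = z^3 + 4*sqrt(2)*z^2 + 10*z + 4*sqrt(2)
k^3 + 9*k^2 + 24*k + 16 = (k + 1)*(k + 4)^2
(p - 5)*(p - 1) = p^2 - 6*p + 5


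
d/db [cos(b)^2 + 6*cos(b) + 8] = -2*(cos(b) + 3)*sin(b)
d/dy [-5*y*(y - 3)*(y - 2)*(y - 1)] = -20*y^3 + 90*y^2 - 110*y + 30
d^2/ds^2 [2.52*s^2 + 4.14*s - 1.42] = 5.04000000000000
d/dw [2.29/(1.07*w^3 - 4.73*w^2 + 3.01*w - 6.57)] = (-7.3509*w^2 + 21.6634*w - 6.8929)/(1.07*w^3 - 4.73*w^2 + 3.01*w - 6.57)^2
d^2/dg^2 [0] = 0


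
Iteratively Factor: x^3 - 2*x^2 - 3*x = (x - 3)*(x^2 + x) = x*(x - 3)*(x + 1)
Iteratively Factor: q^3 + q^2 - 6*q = (q + 3)*(q^2 - 2*q) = (q - 2)*(q + 3)*(q)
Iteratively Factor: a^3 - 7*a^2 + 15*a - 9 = (a - 3)*(a^2 - 4*a + 3) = (a - 3)*(a - 1)*(a - 3)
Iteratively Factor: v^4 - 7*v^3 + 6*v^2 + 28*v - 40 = (v - 2)*(v^3 - 5*v^2 - 4*v + 20) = (v - 2)^2*(v^2 - 3*v - 10) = (v - 2)^2*(v + 2)*(v - 5)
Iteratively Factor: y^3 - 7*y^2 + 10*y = (y - 2)*(y^2 - 5*y) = y*(y - 2)*(y - 5)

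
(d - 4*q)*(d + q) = d^2 - 3*d*q - 4*q^2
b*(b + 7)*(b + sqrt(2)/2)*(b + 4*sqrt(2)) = b^4 + 9*sqrt(2)*b^3/2 + 7*b^3 + 4*b^2 + 63*sqrt(2)*b^2/2 + 28*b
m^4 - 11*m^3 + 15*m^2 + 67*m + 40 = (m - 8)*(m - 5)*(m + 1)^2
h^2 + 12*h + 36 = (h + 6)^2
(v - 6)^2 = v^2 - 12*v + 36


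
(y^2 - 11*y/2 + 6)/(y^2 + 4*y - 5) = (y^2 - 11*y/2 + 6)/(y^2 + 4*y - 5)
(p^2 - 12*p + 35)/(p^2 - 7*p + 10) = (p - 7)/(p - 2)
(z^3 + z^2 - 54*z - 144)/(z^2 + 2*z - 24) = (z^2 - 5*z - 24)/(z - 4)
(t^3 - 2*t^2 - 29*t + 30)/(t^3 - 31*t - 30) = (t - 1)/(t + 1)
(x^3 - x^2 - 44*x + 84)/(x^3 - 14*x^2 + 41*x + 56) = (x^3 - x^2 - 44*x + 84)/(x^3 - 14*x^2 + 41*x + 56)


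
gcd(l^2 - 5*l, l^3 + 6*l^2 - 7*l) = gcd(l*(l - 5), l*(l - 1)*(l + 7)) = l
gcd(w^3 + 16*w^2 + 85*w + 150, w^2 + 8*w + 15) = w + 5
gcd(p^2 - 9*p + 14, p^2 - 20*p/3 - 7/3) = p - 7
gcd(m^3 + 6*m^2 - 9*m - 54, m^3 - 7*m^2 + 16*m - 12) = m - 3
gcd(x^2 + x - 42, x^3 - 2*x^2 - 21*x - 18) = x - 6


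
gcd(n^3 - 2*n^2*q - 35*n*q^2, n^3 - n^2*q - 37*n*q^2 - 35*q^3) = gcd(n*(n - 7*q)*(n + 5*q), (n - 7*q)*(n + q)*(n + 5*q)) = -n^2 + 2*n*q + 35*q^2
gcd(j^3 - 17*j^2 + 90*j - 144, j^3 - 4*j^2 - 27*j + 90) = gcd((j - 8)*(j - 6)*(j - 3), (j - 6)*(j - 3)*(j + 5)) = j^2 - 9*j + 18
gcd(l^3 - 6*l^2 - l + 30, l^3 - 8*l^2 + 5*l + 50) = l^2 - 3*l - 10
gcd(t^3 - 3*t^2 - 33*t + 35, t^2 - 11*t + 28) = t - 7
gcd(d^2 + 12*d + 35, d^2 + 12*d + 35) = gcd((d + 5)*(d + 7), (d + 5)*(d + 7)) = d^2 + 12*d + 35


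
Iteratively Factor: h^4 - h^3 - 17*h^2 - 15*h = (h + 1)*(h^3 - 2*h^2 - 15*h) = (h + 1)*(h + 3)*(h^2 - 5*h) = h*(h + 1)*(h + 3)*(h - 5)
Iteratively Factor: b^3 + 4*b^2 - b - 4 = (b + 4)*(b^2 - 1) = (b - 1)*(b + 4)*(b + 1)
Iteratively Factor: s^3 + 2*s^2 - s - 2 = (s + 2)*(s^2 - 1) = (s - 1)*(s + 2)*(s + 1)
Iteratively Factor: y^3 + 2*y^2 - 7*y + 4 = (y - 1)*(y^2 + 3*y - 4) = (y - 1)*(y + 4)*(y - 1)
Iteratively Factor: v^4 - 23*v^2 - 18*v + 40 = (v + 4)*(v^3 - 4*v^2 - 7*v + 10) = (v - 1)*(v + 4)*(v^2 - 3*v - 10) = (v - 5)*(v - 1)*(v + 4)*(v + 2)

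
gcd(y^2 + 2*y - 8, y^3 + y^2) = 1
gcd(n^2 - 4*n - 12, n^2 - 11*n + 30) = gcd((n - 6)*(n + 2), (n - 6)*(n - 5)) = n - 6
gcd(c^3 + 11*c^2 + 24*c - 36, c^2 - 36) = c + 6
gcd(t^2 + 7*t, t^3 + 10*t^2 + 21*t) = t^2 + 7*t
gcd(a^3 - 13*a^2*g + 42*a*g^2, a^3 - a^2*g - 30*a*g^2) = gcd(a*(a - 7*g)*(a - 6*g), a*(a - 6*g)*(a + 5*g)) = a^2 - 6*a*g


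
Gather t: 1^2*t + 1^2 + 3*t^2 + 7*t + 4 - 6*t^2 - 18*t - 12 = -3*t^2 - 10*t - 7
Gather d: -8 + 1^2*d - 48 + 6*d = 7*d - 56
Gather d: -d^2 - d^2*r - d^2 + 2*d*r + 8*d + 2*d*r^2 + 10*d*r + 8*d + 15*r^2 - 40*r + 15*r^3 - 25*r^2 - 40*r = d^2*(-r - 2) + d*(2*r^2 + 12*r + 16) + 15*r^3 - 10*r^2 - 80*r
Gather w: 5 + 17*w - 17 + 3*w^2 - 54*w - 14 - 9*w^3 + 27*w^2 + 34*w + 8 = -9*w^3 + 30*w^2 - 3*w - 18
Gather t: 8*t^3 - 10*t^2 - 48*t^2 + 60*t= 8*t^3 - 58*t^2 + 60*t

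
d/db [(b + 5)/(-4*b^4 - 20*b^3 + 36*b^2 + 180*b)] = 3*(b^2 - 3)/(4*b^2*(b^4 - 18*b^2 + 81))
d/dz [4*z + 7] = 4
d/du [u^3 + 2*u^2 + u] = 3*u^2 + 4*u + 1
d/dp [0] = 0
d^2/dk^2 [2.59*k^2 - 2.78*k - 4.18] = 5.18000000000000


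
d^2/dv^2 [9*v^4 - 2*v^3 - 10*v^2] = 108*v^2 - 12*v - 20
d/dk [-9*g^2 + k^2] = 2*k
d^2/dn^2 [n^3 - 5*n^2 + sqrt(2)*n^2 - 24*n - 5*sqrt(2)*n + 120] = 6*n - 10 + 2*sqrt(2)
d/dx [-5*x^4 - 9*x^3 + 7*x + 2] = -20*x^3 - 27*x^2 + 7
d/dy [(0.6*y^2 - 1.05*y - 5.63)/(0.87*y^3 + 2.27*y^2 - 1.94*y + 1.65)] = (-0.522*y^4 + 1.827*y^3 + 15.9138*y^2 + 27.5402*y - 12.6547)/(0.7569*y^6 + 3.9498*y^5 + 1.7773*y^4 - 5.9366*y^3 + 11.2546*y^2 - 6.402*y + 2.7225)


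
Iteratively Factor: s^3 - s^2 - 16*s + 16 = (s - 4)*(s^2 + 3*s - 4) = (s - 4)*(s - 1)*(s + 4)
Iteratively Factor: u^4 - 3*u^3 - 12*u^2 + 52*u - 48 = (u - 3)*(u^3 - 12*u + 16) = (u - 3)*(u - 2)*(u^2 + 2*u - 8) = (u - 3)*(u - 2)^2*(u + 4)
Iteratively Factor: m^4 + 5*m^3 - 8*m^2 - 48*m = (m + 4)*(m^3 + m^2 - 12*m) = (m - 3)*(m + 4)*(m^2 + 4*m) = m*(m - 3)*(m + 4)*(m + 4)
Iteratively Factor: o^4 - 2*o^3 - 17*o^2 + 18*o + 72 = (o - 4)*(o^3 + 2*o^2 - 9*o - 18) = (o - 4)*(o - 3)*(o^2 + 5*o + 6) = (o - 4)*(o - 3)*(o + 2)*(o + 3)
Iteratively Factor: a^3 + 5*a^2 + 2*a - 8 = (a + 2)*(a^2 + 3*a - 4) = (a - 1)*(a + 2)*(a + 4)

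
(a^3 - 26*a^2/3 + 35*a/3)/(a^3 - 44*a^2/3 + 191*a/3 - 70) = a/(a - 6)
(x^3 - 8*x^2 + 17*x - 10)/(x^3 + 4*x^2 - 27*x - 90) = (x^2 - 3*x + 2)/(x^2 + 9*x + 18)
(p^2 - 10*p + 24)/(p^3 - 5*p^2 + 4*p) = (p - 6)/(p*(p - 1))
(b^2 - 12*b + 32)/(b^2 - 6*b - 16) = (b - 4)/(b + 2)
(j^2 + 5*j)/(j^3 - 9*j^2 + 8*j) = (j + 5)/(j^2 - 9*j + 8)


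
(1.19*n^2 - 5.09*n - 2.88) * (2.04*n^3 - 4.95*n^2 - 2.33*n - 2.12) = 2.4276*n^5 - 16.2741*n^4 + 16.5476*n^3 + 23.5929*n^2 + 17.5012*n + 6.1056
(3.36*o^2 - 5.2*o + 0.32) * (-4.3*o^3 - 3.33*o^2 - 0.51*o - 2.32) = -14.448*o^5 + 11.1712*o^4 + 14.2264*o^3 - 6.2088*o^2 + 11.9008*o - 0.7424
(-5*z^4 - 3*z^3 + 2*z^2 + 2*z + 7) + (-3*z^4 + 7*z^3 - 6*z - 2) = -8*z^4 + 4*z^3 + 2*z^2 - 4*z + 5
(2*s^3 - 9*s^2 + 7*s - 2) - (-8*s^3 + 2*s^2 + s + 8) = 10*s^3 - 11*s^2 + 6*s - 10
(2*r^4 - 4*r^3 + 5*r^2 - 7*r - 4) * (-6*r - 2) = -12*r^5 + 20*r^4 - 22*r^3 + 32*r^2 + 38*r + 8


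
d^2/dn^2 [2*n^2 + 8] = 4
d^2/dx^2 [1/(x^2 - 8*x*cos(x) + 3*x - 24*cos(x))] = 2*(-(x^2 - 8*x*cos(x) + 3*x - 24*cos(x))*(4*x*cos(x) + 8*sin(x) + 12*cos(x) + 1) + (8*x*sin(x) + 2*x + 24*sin(x) - 8*cos(x) + 3)^2)/((x + 3)^3*(x - 8*cos(x))^3)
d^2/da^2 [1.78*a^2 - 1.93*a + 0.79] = 3.56000000000000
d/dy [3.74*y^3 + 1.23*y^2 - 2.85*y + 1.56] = 11.22*y^2 + 2.46*y - 2.85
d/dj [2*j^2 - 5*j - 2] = 4*j - 5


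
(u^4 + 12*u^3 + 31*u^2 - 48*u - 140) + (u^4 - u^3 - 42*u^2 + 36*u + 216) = 2*u^4 + 11*u^3 - 11*u^2 - 12*u + 76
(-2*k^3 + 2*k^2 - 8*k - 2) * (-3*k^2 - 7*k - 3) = 6*k^5 + 8*k^4 + 16*k^3 + 56*k^2 + 38*k + 6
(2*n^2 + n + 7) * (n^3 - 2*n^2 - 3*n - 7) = 2*n^5 - 3*n^4 - n^3 - 31*n^2 - 28*n - 49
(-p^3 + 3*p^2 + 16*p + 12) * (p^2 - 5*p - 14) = -p^5 + 8*p^4 + 15*p^3 - 110*p^2 - 284*p - 168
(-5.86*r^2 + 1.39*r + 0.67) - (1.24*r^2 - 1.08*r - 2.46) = -7.1*r^2 + 2.47*r + 3.13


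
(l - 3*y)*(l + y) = l^2 - 2*l*y - 3*y^2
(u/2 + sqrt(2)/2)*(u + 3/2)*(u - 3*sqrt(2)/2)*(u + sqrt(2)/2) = u^4/2 + 3*u^3/4 - 7*u^2/4 - 21*u/8 - 3*sqrt(2)*u/4 - 9*sqrt(2)/8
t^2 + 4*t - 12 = (t - 2)*(t + 6)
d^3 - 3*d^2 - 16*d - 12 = (d - 6)*(d + 1)*(d + 2)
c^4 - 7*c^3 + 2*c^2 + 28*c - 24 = (c - 6)*(c - 2)*(c - 1)*(c + 2)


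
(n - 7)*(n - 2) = n^2 - 9*n + 14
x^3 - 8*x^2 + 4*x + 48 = (x - 6)*(x - 4)*(x + 2)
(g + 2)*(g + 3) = g^2 + 5*g + 6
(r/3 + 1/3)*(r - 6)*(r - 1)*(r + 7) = r^4/3 + r^3/3 - 43*r^2/3 - r/3 + 14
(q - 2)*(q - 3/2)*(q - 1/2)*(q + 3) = q^4 - q^3 - 29*q^2/4 + 51*q/4 - 9/2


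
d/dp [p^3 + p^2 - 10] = p*(3*p + 2)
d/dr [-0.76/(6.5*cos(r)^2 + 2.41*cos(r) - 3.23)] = -(9.88*cos(r) + 1.8316)*sin(r)/(6.5*cos(r)^2 + 2.41*cos(r) - 3.23)^2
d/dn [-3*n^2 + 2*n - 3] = 2 - 6*n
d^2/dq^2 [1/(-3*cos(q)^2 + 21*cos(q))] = ((1 - cos(2*q))^2 + 105*cos(q)/4 + 51*cos(2*q)/2 - 21*cos(3*q)/4 - 153/2)/(3*(cos(q) - 7)^3*cos(q)^3)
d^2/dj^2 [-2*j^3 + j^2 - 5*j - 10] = 2 - 12*j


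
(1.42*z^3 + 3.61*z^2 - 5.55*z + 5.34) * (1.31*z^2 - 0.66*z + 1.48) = 1.8602*z^5 + 3.7919*z^4 - 7.5515*z^3 + 16.0012*z^2 - 11.7384*z + 7.9032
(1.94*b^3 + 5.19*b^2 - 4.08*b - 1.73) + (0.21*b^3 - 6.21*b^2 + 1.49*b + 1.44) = 2.15*b^3 - 1.02*b^2 - 2.59*b - 0.29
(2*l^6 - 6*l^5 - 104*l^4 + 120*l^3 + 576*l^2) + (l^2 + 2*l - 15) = 2*l^6 - 6*l^5 - 104*l^4 + 120*l^3 + 577*l^2 + 2*l - 15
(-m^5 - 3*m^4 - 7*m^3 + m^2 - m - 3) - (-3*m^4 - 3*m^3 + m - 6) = -m^5 - 4*m^3 + m^2 - 2*m + 3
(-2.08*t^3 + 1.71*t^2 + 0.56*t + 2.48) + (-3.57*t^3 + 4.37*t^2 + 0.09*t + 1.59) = -5.65*t^3 + 6.08*t^2 + 0.65*t + 4.07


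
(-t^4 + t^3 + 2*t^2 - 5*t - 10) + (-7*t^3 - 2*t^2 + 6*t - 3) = -t^4 - 6*t^3 + t - 13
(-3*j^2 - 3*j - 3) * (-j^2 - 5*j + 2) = 3*j^4 + 18*j^3 + 12*j^2 + 9*j - 6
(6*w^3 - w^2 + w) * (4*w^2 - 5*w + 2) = 24*w^5 - 34*w^4 + 21*w^3 - 7*w^2 + 2*w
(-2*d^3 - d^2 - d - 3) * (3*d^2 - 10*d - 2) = -6*d^5 + 17*d^4 + 11*d^3 + 3*d^2 + 32*d + 6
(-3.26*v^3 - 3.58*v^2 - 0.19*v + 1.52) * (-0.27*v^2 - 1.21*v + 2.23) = 0.8802*v^5 + 4.9112*v^4 - 2.8867*v^3 - 8.1639*v^2 - 2.2629*v + 3.3896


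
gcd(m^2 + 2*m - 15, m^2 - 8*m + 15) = m - 3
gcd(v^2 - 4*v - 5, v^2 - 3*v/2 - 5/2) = v + 1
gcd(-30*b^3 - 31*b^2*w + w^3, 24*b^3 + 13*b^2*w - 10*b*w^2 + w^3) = b + w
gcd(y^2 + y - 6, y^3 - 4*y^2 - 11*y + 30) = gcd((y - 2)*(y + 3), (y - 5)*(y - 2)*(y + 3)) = y^2 + y - 6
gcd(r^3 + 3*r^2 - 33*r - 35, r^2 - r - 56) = r + 7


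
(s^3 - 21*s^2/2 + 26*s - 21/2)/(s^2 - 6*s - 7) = (2*s^2 - 7*s + 3)/(2*(s + 1))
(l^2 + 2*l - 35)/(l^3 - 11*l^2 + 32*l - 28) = (l^2 + 2*l - 35)/(l^3 - 11*l^2 + 32*l - 28)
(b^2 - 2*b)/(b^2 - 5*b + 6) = b/(b - 3)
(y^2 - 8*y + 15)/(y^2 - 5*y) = (y - 3)/y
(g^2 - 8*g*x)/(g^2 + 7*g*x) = (g - 8*x)/(g + 7*x)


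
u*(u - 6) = u^2 - 6*u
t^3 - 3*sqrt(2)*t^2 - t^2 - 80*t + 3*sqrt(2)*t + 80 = (t - 1)*(t - 8*sqrt(2))*(t + 5*sqrt(2))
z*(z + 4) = z^2 + 4*z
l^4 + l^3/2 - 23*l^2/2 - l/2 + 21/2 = (l - 3)*(l - 1)*(l + 1)*(l + 7/2)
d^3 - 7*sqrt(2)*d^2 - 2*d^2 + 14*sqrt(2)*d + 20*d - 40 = (d - 2)*(d - 5*sqrt(2))*(d - 2*sqrt(2))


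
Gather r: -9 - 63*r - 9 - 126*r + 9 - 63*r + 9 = -252*r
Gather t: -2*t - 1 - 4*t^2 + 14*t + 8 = -4*t^2 + 12*t + 7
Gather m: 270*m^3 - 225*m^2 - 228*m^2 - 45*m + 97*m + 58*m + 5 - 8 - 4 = 270*m^3 - 453*m^2 + 110*m - 7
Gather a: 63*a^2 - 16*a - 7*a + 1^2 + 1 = 63*a^2 - 23*a + 2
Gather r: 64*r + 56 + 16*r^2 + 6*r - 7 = 16*r^2 + 70*r + 49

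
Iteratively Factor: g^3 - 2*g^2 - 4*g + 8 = (g + 2)*(g^2 - 4*g + 4) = (g - 2)*(g + 2)*(g - 2)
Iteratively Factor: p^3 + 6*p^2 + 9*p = (p)*(p^2 + 6*p + 9) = p*(p + 3)*(p + 3)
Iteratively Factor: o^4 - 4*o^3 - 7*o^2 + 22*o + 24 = (o + 1)*(o^3 - 5*o^2 - 2*o + 24) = (o + 1)*(o + 2)*(o^2 - 7*o + 12) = (o - 4)*(o + 1)*(o + 2)*(o - 3)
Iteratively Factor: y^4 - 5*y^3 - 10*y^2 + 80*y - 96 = (y - 3)*(y^3 - 2*y^2 - 16*y + 32) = (y - 3)*(y - 2)*(y^2 - 16) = (y - 3)*(y - 2)*(y + 4)*(y - 4)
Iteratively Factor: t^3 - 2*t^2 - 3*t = (t)*(t^2 - 2*t - 3) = t*(t + 1)*(t - 3)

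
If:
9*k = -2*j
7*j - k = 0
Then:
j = 0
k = 0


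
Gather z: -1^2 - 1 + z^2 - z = z^2 - z - 2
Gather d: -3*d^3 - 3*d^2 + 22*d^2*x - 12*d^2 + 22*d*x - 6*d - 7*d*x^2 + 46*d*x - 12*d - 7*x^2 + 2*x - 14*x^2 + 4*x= -3*d^3 + d^2*(22*x - 15) + d*(-7*x^2 + 68*x - 18) - 21*x^2 + 6*x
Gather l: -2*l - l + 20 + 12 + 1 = 33 - 3*l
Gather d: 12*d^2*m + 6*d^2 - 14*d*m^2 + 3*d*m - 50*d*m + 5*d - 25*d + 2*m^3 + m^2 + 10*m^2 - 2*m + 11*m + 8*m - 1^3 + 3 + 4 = d^2*(12*m + 6) + d*(-14*m^2 - 47*m - 20) + 2*m^3 + 11*m^2 + 17*m + 6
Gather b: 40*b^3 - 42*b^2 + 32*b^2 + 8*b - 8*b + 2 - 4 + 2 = 40*b^3 - 10*b^2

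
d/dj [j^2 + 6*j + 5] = 2*j + 6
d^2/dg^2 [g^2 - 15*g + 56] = 2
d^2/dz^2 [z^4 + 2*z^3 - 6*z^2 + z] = 12*z^2 + 12*z - 12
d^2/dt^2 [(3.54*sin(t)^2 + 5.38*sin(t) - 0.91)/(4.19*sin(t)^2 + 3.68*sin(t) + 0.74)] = (4.26325641456066e-14*sin(t)^6 - 39.8678500000002*sin(t)^5 + 142.8239*sin(t)^4 + 192.9971*sin(t)^3 - 153.77885*sin(t)^2 - 189.7004*sin(t) - 44.4287)/(73.560059*sin(t)^6 + 193.819344*sin(t)^5 + 209.20251*sin(t)^4 + 118.29728*sin(t)^3 + 36.94746*sin(t)^2 + 6.045504*sin(t) + 0.405224)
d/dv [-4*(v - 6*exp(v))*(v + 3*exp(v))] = 12*v*exp(v) - 8*v + 144*exp(2*v) + 12*exp(v)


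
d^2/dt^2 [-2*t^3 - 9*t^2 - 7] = -12*t - 18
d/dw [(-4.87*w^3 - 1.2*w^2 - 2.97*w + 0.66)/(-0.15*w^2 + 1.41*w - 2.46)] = (0.7305*w^4 - 13.7334*w^3 + 33.8031*w^2 + 6.102*w + 6.3756)/(0.0225*w^4 - 0.423*w^3 + 2.7261*w^2 - 6.9372*w + 6.0516)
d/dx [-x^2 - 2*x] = -2*x - 2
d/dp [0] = 0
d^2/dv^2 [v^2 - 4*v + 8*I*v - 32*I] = 2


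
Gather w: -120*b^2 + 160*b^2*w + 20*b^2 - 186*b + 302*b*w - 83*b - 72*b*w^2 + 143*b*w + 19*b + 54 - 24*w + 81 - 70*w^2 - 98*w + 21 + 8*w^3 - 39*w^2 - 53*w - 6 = -100*b^2 - 250*b + 8*w^3 + w^2*(-72*b - 109) + w*(160*b^2 + 445*b - 175) + 150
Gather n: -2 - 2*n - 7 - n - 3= -3*n - 12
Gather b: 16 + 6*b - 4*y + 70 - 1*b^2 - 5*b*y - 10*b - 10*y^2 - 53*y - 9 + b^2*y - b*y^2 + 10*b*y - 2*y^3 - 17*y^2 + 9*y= b^2*(y - 1) + b*(-y^2 + 5*y - 4) - 2*y^3 - 27*y^2 - 48*y + 77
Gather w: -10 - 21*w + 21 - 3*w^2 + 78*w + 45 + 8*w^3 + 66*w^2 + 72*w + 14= 8*w^3 + 63*w^2 + 129*w + 70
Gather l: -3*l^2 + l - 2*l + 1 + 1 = -3*l^2 - l + 2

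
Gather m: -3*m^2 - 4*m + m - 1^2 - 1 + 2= -3*m^2 - 3*m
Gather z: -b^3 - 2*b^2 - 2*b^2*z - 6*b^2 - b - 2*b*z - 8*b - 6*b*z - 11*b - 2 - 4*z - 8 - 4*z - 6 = -b^3 - 8*b^2 - 20*b + z*(-2*b^2 - 8*b - 8) - 16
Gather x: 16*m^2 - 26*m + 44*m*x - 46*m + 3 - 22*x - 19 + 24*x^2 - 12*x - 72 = 16*m^2 - 72*m + 24*x^2 + x*(44*m - 34) - 88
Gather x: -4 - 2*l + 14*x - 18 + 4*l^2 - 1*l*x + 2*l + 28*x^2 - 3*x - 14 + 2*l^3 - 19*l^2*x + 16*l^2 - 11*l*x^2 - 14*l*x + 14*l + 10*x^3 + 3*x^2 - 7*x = 2*l^3 + 20*l^2 + 14*l + 10*x^3 + x^2*(31 - 11*l) + x*(-19*l^2 - 15*l + 4) - 36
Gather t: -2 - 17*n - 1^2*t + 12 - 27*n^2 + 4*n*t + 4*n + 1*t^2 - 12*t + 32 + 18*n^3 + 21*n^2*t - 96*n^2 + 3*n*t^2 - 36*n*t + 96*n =18*n^3 - 123*n^2 + 83*n + t^2*(3*n + 1) + t*(21*n^2 - 32*n - 13) + 42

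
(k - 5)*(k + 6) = k^2 + k - 30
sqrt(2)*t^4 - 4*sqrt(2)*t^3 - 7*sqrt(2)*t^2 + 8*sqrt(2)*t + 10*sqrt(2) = (t - 5)*(t - sqrt(2))*(t + sqrt(2))*(sqrt(2)*t + sqrt(2))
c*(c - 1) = c^2 - c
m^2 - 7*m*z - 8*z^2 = (m - 8*z)*(m + z)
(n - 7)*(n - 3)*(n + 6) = n^3 - 4*n^2 - 39*n + 126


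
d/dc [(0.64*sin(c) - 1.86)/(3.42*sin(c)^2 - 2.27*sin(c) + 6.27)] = (-2.1888*sin(c)^2 + 12.7224*sin(c) - 0.2094)*cos(c)/(11.6964*sin(c)^4 - 15.5268*sin(c)^3 + 48.0397*sin(c)^2 - 28.4658*sin(c) + 39.3129)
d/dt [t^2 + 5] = 2*t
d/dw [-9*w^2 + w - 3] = 1 - 18*w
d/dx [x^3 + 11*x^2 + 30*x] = 3*x^2 + 22*x + 30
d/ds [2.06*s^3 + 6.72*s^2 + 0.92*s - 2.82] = 6.18*s^2 + 13.44*s + 0.92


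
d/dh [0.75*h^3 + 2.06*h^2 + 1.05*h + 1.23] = 2.25*h^2 + 4.12*h + 1.05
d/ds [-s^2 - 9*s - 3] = -2*s - 9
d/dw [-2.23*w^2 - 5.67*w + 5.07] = -4.46*w - 5.67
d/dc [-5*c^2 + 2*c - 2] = 2 - 10*c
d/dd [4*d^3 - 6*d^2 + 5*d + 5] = 12*d^2 - 12*d + 5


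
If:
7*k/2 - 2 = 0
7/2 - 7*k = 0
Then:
No Solution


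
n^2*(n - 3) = n^3 - 3*n^2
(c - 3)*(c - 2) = c^2 - 5*c + 6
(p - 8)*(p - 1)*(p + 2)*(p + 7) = p^4 - 59*p^2 - 54*p + 112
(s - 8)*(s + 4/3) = s^2 - 20*s/3 - 32/3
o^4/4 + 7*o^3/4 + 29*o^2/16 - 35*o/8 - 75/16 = (o/4 + 1/4)*(o - 3/2)*(o + 5/2)*(o + 5)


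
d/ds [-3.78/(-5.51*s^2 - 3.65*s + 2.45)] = (-41.6556*s - 13.797)/(5.51*s^2 + 3.65*s - 2.45)^2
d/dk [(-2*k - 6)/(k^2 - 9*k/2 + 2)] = 4*(2*k^2 + 12*k - 31)/(4*k^4 - 36*k^3 + 97*k^2 - 72*k + 16)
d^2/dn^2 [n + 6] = 0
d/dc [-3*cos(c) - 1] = 3*sin(c)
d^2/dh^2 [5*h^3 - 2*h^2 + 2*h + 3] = 30*h - 4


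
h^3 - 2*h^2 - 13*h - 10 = (h - 5)*(h + 1)*(h + 2)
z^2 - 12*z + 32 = (z - 8)*(z - 4)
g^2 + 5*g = g*(g + 5)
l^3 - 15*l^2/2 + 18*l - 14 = (l - 7/2)*(l - 2)^2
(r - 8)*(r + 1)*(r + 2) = r^3 - 5*r^2 - 22*r - 16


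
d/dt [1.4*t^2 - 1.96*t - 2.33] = 2.8*t - 1.96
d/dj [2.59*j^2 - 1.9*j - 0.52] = 5.18*j - 1.9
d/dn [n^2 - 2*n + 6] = 2*n - 2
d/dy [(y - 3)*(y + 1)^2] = (y + 1)*(3*y - 5)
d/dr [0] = 0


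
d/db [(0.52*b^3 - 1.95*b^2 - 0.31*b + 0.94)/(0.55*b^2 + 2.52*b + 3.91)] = (0.286*b^4 + 2.6208*b^3 + 1.3561*b^2 - 16.283*b - 3.5809)/(0.3025*b^4 + 2.772*b^3 + 10.6514*b^2 + 19.7064*b + 15.2881)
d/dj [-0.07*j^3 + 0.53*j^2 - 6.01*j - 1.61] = -0.21*j^2 + 1.06*j - 6.01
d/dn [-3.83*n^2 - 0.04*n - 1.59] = -7.66*n - 0.04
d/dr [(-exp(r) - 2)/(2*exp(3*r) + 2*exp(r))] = (exp(3*r) + 3*exp(2*r) + 1)/(exp(5*r) + 2*exp(3*r) + exp(r))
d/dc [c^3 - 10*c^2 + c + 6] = 3*c^2 - 20*c + 1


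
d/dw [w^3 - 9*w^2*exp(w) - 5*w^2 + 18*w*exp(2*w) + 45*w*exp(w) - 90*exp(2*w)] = -9*w^2*exp(w) + 3*w^2 + 36*w*exp(2*w) + 27*w*exp(w) - 10*w - 162*exp(2*w) + 45*exp(w)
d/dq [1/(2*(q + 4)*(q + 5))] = (-q - 9/2)/(q^4 + 18*q^3 + 121*q^2 + 360*q + 400)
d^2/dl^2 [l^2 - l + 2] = 2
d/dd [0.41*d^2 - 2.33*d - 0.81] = 0.82*d - 2.33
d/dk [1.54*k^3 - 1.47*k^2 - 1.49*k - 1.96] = 4.62*k^2 - 2.94*k - 1.49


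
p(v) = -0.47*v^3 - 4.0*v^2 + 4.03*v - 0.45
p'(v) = -1.41*v^2 - 8.0*v + 4.03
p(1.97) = -11.63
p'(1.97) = -17.20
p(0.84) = -0.17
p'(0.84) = -3.68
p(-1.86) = -18.76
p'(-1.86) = 14.03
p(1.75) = -8.17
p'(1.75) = -14.29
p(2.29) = -17.84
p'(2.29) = -21.68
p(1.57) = -5.80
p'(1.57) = -12.01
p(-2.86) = -33.70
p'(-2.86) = 15.38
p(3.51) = -55.91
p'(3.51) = -41.42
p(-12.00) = 187.35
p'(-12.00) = -103.01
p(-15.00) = 625.35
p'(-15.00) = -193.22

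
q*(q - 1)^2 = q^3 - 2*q^2 + q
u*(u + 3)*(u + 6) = u^3 + 9*u^2 + 18*u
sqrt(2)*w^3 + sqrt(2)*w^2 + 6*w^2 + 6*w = w*(w + 3*sqrt(2))*(sqrt(2)*w + sqrt(2))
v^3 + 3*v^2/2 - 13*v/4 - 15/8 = (v - 3/2)*(v + 1/2)*(v + 5/2)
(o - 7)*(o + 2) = o^2 - 5*o - 14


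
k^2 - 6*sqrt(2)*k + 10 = (k - 5*sqrt(2))*(k - sqrt(2))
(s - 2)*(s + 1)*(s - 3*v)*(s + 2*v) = s^4 - s^3*v - s^3 - 6*s^2*v^2 + s^2*v - 2*s^2 + 6*s*v^2 + 2*s*v + 12*v^2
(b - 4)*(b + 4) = b^2 - 16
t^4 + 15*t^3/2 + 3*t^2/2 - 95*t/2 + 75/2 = (t - 3/2)*(t - 1)*(t + 5)^2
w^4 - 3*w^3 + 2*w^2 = w^2*(w - 2)*(w - 1)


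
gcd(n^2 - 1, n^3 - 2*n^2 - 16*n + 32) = 1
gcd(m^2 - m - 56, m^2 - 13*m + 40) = m - 8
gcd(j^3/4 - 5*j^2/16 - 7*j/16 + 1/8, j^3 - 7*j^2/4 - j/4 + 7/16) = 1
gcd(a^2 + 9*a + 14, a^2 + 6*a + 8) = a + 2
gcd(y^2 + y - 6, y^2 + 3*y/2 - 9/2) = y + 3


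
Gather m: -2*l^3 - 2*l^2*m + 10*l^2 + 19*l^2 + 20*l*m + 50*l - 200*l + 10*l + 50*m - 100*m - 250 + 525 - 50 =-2*l^3 + 29*l^2 - 140*l + m*(-2*l^2 + 20*l - 50) + 225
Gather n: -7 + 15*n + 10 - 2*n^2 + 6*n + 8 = -2*n^2 + 21*n + 11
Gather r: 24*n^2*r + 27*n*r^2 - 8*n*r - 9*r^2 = r^2*(27*n - 9) + r*(24*n^2 - 8*n)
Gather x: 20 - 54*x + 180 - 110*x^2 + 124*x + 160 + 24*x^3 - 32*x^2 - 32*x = 24*x^3 - 142*x^2 + 38*x + 360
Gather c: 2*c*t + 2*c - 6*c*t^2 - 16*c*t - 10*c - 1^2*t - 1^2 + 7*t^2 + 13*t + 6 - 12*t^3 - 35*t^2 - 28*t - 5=c*(-6*t^2 - 14*t - 8) - 12*t^3 - 28*t^2 - 16*t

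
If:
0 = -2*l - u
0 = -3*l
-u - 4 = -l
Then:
No Solution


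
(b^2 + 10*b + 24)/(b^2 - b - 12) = (b^2 + 10*b + 24)/(b^2 - b - 12)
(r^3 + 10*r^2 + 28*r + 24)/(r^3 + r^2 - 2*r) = (r^2 + 8*r + 12)/(r*(r - 1))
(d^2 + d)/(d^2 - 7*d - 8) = d/(d - 8)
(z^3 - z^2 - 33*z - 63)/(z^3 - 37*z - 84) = (z + 3)/(z + 4)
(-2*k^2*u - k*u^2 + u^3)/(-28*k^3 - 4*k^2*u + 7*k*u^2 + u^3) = u*(k + u)/(14*k^2 + 9*k*u + u^2)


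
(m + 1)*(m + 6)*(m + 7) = m^3 + 14*m^2 + 55*m + 42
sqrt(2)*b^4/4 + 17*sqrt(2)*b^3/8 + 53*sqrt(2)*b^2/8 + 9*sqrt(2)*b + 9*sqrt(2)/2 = (b/2 + 1)*(b + 3/2)*(b + 3)*(sqrt(2)*b/2 + sqrt(2))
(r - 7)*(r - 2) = r^2 - 9*r + 14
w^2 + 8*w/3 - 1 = (w - 1/3)*(w + 3)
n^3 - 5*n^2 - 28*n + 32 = (n - 8)*(n - 1)*(n + 4)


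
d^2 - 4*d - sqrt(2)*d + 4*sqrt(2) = (d - 4)*(d - sqrt(2))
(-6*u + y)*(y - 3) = -6*u*y + 18*u + y^2 - 3*y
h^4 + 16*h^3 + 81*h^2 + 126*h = h*(h + 3)*(h + 6)*(h + 7)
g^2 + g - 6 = (g - 2)*(g + 3)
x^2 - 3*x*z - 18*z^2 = (x - 6*z)*(x + 3*z)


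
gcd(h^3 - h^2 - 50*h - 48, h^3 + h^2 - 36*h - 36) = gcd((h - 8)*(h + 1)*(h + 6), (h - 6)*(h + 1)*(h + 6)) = h^2 + 7*h + 6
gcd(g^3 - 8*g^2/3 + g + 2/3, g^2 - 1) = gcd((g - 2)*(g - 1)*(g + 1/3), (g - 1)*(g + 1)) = g - 1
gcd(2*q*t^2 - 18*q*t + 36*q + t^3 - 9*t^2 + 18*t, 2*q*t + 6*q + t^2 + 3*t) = 2*q + t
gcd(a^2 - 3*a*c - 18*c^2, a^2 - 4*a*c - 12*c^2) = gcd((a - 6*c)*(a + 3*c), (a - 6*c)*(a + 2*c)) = a - 6*c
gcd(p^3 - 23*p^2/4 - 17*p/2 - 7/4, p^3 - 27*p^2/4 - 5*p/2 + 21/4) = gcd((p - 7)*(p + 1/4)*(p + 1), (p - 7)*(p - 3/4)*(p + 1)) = p^2 - 6*p - 7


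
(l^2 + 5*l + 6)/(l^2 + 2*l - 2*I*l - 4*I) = (l + 3)/(l - 2*I)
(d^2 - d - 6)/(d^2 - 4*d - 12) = (d - 3)/(d - 6)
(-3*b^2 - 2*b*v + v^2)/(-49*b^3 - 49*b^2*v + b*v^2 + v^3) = (-3*b + v)/(-49*b^2 + v^2)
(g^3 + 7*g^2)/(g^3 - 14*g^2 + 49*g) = g*(g + 7)/(g^2 - 14*g + 49)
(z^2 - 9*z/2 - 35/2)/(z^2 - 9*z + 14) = (z + 5/2)/(z - 2)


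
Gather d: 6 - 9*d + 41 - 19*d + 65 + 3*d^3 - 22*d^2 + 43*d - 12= 3*d^3 - 22*d^2 + 15*d + 100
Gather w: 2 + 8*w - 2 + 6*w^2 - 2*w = 6*w^2 + 6*w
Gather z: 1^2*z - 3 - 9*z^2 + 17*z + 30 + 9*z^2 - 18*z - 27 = 0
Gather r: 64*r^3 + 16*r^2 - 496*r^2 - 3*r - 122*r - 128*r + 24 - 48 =64*r^3 - 480*r^2 - 253*r - 24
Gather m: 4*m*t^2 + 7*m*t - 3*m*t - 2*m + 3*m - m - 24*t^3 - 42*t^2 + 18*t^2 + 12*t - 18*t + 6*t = m*(4*t^2 + 4*t) - 24*t^3 - 24*t^2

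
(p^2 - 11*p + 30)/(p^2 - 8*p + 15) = (p - 6)/(p - 3)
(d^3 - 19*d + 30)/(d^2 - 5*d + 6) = d + 5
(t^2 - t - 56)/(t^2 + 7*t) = (t - 8)/t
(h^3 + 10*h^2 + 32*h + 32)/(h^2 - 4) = (h^2 + 8*h + 16)/(h - 2)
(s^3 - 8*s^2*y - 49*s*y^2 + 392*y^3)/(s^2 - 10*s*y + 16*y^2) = (-s^2 + 49*y^2)/(-s + 2*y)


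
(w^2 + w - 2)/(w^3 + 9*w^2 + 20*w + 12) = (w - 1)/(w^2 + 7*w + 6)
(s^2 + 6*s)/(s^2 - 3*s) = (s + 6)/(s - 3)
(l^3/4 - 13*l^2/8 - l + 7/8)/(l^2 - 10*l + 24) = (2*l^3 - 13*l^2 - 8*l + 7)/(8*(l^2 - 10*l + 24))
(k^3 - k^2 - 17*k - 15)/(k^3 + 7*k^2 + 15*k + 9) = (k - 5)/(k + 3)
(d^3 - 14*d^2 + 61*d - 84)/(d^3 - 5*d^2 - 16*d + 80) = (d^2 - 10*d + 21)/(d^2 - d - 20)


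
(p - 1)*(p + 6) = p^2 + 5*p - 6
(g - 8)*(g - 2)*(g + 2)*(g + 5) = g^4 - 3*g^3 - 44*g^2 + 12*g + 160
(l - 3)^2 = l^2 - 6*l + 9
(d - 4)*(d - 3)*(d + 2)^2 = d^4 - 3*d^3 - 12*d^2 + 20*d + 48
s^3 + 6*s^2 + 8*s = s*(s + 2)*(s + 4)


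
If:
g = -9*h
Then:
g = -9*h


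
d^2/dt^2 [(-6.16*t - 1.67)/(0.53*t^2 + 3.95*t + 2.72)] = (-(1.06*t + 3.95)*(2.12*t + 7.9)*(6.16*t + 1.67) + (19.5888*t + 50.4342)*(0.53*t^2 + 3.95*t + 2.72))/(0.53*t^2 + 3.95*t + 2.72)^3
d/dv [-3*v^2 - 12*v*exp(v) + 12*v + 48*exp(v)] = -12*v*exp(v) - 6*v + 36*exp(v) + 12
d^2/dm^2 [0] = 0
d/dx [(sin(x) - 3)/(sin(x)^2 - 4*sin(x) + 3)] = -cos(x)/(sin(x) - 1)^2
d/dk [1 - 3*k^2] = -6*k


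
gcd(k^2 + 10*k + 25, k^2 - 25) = k + 5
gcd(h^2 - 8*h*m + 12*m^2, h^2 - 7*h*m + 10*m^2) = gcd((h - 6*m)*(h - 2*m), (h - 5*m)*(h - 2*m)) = h - 2*m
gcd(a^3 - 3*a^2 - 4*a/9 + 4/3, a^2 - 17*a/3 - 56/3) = 1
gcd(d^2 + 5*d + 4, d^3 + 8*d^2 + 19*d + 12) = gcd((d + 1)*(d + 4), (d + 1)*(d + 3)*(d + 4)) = d^2 + 5*d + 4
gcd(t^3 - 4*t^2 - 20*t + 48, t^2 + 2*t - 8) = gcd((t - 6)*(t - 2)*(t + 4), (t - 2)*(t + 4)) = t^2 + 2*t - 8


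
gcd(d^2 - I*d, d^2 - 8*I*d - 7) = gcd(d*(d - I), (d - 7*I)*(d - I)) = d - I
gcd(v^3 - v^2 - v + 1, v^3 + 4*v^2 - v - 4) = v^2 - 1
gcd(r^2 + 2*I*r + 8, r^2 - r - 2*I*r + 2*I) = r - 2*I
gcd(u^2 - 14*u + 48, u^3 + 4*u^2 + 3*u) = 1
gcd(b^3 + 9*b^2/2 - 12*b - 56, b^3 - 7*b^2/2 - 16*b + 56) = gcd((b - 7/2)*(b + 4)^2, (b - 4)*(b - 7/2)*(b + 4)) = b^2 + b/2 - 14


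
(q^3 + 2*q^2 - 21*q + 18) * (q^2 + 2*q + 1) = q^5 + 4*q^4 - 16*q^3 - 22*q^2 + 15*q + 18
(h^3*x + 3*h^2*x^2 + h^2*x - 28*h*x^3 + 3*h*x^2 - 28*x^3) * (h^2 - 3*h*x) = h^5*x + h^4*x - 37*h^3*x^3 + 84*h^2*x^4 - 37*h^2*x^3 + 84*h*x^4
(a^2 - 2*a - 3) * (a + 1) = a^3 - a^2 - 5*a - 3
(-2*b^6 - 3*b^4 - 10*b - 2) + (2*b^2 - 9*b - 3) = -2*b^6 - 3*b^4 + 2*b^2 - 19*b - 5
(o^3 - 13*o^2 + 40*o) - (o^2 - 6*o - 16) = o^3 - 14*o^2 + 46*o + 16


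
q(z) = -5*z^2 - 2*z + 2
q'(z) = -10*z - 2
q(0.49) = -0.18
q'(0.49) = -6.90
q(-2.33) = -20.48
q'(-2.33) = 21.30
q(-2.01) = -14.18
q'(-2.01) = 18.10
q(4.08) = -89.39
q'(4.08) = -42.80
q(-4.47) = -88.96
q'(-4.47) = 42.70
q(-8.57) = -348.08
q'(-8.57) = 83.70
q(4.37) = -102.22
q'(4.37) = -45.70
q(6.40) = -215.60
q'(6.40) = -66.00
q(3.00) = -49.00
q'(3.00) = -32.00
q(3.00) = -49.00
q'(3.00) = -32.00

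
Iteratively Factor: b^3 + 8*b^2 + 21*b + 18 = (b + 2)*(b^2 + 6*b + 9) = (b + 2)*(b + 3)*(b + 3)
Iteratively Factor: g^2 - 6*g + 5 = (g - 5)*(g - 1)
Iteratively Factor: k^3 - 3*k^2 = (k - 3)*(k^2) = k*(k - 3)*(k)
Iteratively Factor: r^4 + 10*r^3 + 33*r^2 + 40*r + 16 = (r + 1)*(r^3 + 9*r^2 + 24*r + 16) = (r + 1)^2*(r^2 + 8*r + 16) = (r + 1)^2*(r + 4)*(r + 4)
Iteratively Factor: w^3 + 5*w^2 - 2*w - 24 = (w + 4)*(w^2 + w - 6) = (w + 3)*(w + 4)*(w - 2)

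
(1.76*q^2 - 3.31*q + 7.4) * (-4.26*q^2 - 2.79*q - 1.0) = -7.4976*q^4 + 9.1902*q^3 - 24.0491*q^2 - 17.336*q - 7.4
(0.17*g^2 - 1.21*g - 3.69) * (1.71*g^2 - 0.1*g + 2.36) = 0.2907*g^4 - 2.0861*g^3 - 5.7877*g^2 - 2.4866*g - 8.7084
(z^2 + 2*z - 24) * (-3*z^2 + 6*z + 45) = -3*z^4 + 129*z^2 - 54*z - 1080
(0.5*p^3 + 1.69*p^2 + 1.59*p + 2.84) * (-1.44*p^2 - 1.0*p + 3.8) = -0.72*p^5 - 2.9336*p^4 - 2.0796*p^3 + 0.7424*p^2 + 3.202*p + 10.792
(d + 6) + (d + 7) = 2*d + 13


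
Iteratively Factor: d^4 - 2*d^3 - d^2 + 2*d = (d - 1)*(d^3 - d^2 - 2*d) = (d - 1)*(d + 1)*(d^2 - 2*d) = (d - 2)*(d - 1)*(d + 1)*(d)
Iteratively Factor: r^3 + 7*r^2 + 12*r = (r + 3)*(r^2 + 4*r) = r*(r + 3)*(r + 4)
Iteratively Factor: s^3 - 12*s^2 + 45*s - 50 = (s - 5)*(s^2 - 7*s + 10) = (s - 5)^2*(s - 2)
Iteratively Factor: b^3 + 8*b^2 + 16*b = (b + 4)*(b^2 + 4*b) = b*(b + 4)*(b + 4)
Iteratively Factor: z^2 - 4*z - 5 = (z - 5)*(z + 1)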